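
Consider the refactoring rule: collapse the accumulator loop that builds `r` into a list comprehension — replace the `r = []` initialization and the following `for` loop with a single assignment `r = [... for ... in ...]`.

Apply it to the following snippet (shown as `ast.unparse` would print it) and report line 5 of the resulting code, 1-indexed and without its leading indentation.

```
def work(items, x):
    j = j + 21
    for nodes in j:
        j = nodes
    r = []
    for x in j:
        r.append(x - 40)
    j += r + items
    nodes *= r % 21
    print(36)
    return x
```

r = [x - 40 for x in j]

Transformed code:
def work(items, x):
    j = j + 21
    for nodes in j:
        j = nodes
    r = [x - 40 for x in j]
    j += r + items
    nodes *= r % 21
    print(36)
    return x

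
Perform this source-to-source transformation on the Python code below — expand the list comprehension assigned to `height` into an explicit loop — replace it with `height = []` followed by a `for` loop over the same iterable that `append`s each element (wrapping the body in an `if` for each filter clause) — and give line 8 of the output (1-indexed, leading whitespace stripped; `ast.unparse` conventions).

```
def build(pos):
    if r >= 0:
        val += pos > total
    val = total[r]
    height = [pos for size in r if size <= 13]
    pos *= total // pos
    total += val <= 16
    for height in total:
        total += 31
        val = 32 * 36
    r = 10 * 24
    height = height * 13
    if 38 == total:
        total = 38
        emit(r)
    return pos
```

Transformed code:
def build(pos):
    if r >= 0:
        val += pos > total
    val = total[r]
    height = []
    for size in r:
        if size <= 13:
            height.append(pos)
    pos *= total // pos
    total += val <= 16
    for height in total:
        total += 31
        val = 32 * 36
    r = 10 * 24
    height = height * 13
    if 38 == total:
        total = 38
        emit(r)
    return pos

height.append(pos)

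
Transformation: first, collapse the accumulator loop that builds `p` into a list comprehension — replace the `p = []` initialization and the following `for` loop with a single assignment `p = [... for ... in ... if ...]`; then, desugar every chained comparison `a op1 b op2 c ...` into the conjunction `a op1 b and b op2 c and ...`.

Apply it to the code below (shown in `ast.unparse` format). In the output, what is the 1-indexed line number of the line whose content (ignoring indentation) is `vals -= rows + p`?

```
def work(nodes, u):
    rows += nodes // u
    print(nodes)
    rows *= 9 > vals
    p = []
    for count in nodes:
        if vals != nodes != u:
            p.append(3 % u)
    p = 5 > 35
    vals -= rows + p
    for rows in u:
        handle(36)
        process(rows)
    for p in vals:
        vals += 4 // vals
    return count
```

Transformed code:
def work(nodes, u):
    rows += nodes // u
    print(nodes)
    rows *= 9 > vals
    p = [3 % u for count in nodes if vals != nodes and nodes != u]
    p = 5 > 35
    vals -= rows + p
    for rows in u:
        handle(36)
        process(rows)
    for p in vals:
        vals += 4 // vals
    return count

7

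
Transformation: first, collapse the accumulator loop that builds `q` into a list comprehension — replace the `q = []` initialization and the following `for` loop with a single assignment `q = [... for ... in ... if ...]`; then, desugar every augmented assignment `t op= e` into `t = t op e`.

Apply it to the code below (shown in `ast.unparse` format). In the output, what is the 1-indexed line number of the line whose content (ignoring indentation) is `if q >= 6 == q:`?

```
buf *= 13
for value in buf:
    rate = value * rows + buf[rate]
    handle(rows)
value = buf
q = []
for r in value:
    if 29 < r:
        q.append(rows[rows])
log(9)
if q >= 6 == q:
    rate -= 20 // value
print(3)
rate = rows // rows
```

Transformed code:
buf = buf * 13
for value in buf:
    rate = value * rows + buf[rate]
    handle(rows)
value = buf
q = [rows[rows] for r in value if 29 < r]
log(9)
if q >= 6 == q:
    rate = rate - 20 // value
print(3)
rate = rows // rows

8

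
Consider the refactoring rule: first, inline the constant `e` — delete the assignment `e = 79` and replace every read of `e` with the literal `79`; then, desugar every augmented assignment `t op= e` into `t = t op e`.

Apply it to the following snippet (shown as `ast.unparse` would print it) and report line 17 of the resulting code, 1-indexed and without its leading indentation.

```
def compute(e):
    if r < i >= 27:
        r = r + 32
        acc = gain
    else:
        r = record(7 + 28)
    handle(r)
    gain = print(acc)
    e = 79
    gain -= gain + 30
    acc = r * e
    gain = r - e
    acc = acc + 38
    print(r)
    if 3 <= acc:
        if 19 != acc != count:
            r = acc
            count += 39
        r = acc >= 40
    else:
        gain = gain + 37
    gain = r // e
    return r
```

Transformed code:
def compute(e):
    if r < i >= 27:
        r = r + 32
        acc = gain
    else:
        r = record(7 + 28)
    handle(r)
    gain = print(acc)
    gain = gain - (gain + 30)
    acc = r * 79
    gain = r - 79
    acc = acc + 38
    print(r)
    if 3 <= acc:
        if 19 != acc != count:
            r = acc
            count = count + 39
        r = acc >= 40
    else:
        gain = gain + 37
    gain = r // 79
    return r

count = count + 39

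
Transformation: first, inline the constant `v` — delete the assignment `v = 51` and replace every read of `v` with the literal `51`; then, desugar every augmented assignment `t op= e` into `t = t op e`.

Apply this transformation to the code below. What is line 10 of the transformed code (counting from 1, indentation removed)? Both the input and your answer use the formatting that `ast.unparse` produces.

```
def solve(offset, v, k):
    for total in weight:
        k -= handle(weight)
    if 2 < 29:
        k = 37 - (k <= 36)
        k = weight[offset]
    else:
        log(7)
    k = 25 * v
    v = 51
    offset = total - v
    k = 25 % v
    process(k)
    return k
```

offset = total - 51

Transformed code:
def solve(offset, v, k):
    for total in weight:
        k = k - handle(weight)
    if 2 < 29:
        k = 37 - (k <= 36)
        k = weight[offset]
    else:
        log(7)
    k = 25 * 51
    offset = total - 51
    k = 25 % 51
    process(k)
    return k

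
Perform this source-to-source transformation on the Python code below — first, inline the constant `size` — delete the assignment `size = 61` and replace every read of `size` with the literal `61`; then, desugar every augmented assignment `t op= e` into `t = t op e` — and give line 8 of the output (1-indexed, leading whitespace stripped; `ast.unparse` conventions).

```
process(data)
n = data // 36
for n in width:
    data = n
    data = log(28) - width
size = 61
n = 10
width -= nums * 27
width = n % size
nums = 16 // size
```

Transformed code:
process(data)
n = data // 36
for n in width:
    data = n
    data = log(28) - width
n = 10
width = width - nums * 27
width = n % 61
nums = 16 // 61

width = n % 61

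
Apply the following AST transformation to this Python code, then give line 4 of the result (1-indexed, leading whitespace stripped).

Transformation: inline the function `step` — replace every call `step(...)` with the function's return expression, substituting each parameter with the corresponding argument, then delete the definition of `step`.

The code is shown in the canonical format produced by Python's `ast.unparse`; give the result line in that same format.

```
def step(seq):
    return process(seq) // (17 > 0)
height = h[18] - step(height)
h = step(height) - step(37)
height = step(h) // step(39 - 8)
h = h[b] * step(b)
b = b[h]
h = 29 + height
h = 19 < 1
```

h = h[b] * (process(b) // (17 > 0))

Transformed code:
height = h[18] - process(height) // (17 > 0)
h = process(height) // (17 > 0) - process(37) // (17 > 0)
height = process(h) // (17 > 0) // (process(39 - 8) // (17 > 0))
h = h[b] * (process(b) // (17 > 0))
b = b[h]
h = 29 + height
h = 19 < 1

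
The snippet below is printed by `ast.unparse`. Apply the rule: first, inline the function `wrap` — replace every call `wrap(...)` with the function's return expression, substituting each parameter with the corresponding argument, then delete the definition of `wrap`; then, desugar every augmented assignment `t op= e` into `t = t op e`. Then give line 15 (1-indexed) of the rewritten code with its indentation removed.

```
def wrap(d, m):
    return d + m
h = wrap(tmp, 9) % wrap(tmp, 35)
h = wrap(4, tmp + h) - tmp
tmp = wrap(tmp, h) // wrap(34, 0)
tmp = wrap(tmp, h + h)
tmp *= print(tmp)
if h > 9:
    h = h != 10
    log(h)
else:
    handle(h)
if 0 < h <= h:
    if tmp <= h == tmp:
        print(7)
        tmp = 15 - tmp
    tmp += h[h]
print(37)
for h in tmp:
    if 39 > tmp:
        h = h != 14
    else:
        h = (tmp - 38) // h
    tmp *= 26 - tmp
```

Transformed code:
h = (tmp + 9) % (tmp + 35)
h = 4 + (tmp + h) - tmp
tmp = (tmp + h) // (34 + 0)
tmp = tmp + (h + h)
tmp = tmp * print(tmp)
if h > 9:
    h = h != 10
    log(h)
else:
    handle(h)
if 0 < h <= h:
    if tmp <= h == tmp:
        print(7)
        tmp = 15 - tmp
    tmp = tmp + h[h]
print(37)
for h in tmp:
    if 39 > tmp:
        h = h != 14
    else:
        h = (tmp - 38) // h
    tmp = tmp * (26 - tmp)

tmp = tmp + h[h]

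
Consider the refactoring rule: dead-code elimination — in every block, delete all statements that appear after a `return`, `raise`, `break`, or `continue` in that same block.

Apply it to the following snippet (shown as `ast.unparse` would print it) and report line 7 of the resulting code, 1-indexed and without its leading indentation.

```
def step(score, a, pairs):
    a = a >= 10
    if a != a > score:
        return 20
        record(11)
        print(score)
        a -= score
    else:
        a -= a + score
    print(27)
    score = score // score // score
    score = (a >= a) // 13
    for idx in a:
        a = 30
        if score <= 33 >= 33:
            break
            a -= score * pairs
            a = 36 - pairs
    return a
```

print(27)

Transformed code:
def step(score, a, pairs):
    a = a >= 10
    if a != a > score:
        return 20
    else:
        a -= a + score
    print(27)
    score = score // score // score
    score = (a >= a) // 13
    for idx in a:
        a = 30
        if score <= 33 >= 33:
            break
    return a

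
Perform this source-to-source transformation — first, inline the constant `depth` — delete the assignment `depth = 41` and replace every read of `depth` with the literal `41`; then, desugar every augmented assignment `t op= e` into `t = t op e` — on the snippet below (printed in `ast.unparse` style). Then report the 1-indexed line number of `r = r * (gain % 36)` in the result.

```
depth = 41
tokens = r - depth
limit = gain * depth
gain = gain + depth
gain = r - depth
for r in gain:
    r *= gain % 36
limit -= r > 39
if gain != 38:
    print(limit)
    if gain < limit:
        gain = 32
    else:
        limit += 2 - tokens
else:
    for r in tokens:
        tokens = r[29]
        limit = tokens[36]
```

Transformed code:
tokens = r - 41
limit = gain * 41
gain = gain + 41
gain = r - 41
for r in gain:
    r = r * (gain % 36)
limit = limit - (r > 39)
if gain != 38:
    print(limit)
    if gain < limit:
        gain = 32
    else:
        limit = limit + (2 - tokens)
else:
    for r in tokens:
        tokens = r[29]
        limit = tokens[36]

6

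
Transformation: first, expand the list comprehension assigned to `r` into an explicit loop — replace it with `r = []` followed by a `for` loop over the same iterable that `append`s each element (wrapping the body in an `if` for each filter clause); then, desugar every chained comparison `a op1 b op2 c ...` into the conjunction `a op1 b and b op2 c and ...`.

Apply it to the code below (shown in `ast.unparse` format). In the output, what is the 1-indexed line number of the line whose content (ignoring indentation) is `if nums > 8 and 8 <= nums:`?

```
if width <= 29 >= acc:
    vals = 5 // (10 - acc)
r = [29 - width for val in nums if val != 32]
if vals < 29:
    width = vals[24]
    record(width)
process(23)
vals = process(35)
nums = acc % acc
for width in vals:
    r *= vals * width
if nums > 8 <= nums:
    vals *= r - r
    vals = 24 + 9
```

Transformed code:
if width <= 29 and 29 >= acc:
    vals = 5 // (10 - acc)
r = []
for val in nums:
    if val != 32:
        r.append(29 - width)
if vals < 29:
    width = vals[24]
    record(width)
process(23)
vals = process(35)
nums = acc % acc
for width in vals:
    r *= vals * width
if nums > 8 and 8 <= nums:
    vals *= r - r
    vals = 24 + 9

15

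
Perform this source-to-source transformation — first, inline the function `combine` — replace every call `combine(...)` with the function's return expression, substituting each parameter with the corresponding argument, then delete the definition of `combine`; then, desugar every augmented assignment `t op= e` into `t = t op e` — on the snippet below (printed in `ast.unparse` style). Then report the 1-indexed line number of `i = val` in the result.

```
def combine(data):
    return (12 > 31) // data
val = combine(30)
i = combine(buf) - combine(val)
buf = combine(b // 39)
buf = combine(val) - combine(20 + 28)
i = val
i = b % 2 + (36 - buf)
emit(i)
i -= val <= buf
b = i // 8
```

5

Transformed code:
val = (12 > 31) // 30
i = (12 > 31) // buf - (12 > 31) // val
buf = (12 > 31) // (b // 39)
buf = (12 > 31) // val - (12 > 31) // (20 + 28)
i = val
i = b % 2 + (36 - buf)
emit(i)
i = i - (val <= buf)
b = i // 8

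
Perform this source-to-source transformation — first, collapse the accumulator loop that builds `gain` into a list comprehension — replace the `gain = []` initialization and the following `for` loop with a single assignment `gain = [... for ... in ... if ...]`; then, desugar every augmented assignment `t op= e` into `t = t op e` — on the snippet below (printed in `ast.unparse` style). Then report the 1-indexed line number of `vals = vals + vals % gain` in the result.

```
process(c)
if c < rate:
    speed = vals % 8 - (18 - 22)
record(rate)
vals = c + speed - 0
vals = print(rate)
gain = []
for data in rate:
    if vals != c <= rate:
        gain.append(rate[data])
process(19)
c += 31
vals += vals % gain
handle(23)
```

10

Transformed code:
process(c)
if c < rate:
    speed = vals % 8 - (18 - 22)
record(rate)
vals = c + speed - 0
vals = print(rate)
gain = [rate[data] for data in rate if vals != c <= rate]
process(19)
c = c + 31
vals = vals + vals % gain
handle(23)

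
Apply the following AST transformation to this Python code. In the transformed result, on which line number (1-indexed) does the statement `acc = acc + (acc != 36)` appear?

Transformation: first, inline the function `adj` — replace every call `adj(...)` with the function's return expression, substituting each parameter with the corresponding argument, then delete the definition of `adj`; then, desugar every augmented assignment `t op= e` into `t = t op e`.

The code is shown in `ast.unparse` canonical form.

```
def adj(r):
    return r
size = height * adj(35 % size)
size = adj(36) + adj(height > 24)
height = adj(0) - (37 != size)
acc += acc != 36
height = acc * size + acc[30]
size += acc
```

Transformed code:
size = height * (35 % size)
size = 36 + (height > 24)
height = 0 - (37 != size)
acc = acc + (acc != 36)
height = acc * size + acc[30]
size = size + acc

4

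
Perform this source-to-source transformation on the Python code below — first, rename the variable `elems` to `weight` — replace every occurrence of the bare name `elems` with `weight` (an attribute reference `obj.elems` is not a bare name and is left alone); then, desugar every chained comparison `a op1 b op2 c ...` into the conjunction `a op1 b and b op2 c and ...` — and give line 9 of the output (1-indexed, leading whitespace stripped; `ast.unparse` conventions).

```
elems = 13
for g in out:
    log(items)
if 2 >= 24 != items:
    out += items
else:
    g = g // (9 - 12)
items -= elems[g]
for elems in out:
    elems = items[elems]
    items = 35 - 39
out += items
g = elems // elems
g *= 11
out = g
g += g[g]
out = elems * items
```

for weight in out:

Transformed code:
weight = 13
for g in out:
    log(items)
if 2 >= 24 and 24 != items:
    out += items
else:
    g = g // (9 - 12)
items -= weight[g]
for weight in out:
    weight = items[weight]
    items = 35 - 39
out += items
g = weight // weight
g *= 11
out = g
g += g[g]
out = weight * items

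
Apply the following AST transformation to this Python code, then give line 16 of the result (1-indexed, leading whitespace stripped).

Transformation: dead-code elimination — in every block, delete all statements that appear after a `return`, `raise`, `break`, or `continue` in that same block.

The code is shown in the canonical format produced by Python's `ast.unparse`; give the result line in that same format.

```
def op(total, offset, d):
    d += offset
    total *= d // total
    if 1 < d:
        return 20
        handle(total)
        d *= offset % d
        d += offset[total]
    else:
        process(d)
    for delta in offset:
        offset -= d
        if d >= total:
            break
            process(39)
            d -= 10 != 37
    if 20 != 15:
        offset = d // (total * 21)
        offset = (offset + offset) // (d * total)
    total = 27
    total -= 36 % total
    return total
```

total -= 36 % total

Transformed code:
def op(total, offset, d):
    d += offset
    total *= d // total
    if 1 < d:
        return 20
    else:
        process(d)
    for delta in offset:
        offset -= d
        if d >= total:
            break
    if 20 != 15:
        offset = d // (total * 21)
        offset = (offset + offset) // (d * total)
    total = 27
    total -= 36 % total
    return total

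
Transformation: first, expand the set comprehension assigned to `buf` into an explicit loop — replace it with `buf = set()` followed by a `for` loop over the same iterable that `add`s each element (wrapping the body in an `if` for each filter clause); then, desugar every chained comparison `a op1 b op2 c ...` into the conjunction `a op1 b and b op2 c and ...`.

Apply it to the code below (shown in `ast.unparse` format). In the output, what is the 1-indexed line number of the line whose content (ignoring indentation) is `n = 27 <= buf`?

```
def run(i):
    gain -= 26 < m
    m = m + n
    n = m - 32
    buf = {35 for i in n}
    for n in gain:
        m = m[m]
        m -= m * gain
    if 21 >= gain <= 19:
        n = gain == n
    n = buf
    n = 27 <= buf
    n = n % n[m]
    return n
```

14

Transformed code:
def run(i):
    gain -= 26 < m
    m = m + n
    n = m - 32
    buf = set()
    for i in n:
        buf.add(35)
    for n in gain:
        m = m[m]
        m -= m * gain
    if 21 >= gain and gain <= 19:
        n = gain == n
    n = buf
    n = 27 <= buf
    n = n % n[m]
    return n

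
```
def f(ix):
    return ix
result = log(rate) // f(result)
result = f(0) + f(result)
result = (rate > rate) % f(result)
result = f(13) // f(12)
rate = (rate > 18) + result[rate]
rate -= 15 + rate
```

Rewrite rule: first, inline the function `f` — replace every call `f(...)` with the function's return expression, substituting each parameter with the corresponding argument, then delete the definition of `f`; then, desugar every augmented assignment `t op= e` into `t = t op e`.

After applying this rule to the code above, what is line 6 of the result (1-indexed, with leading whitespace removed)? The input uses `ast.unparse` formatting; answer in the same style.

Transformed code:
result = log(rate) // result
result = 0 + result
result = (rate > rate) % result
result = 13 // 12
rate = (rate > 18) + result[rate]
rate = rate - (15 + rate)

rate = rate - (15 + rate)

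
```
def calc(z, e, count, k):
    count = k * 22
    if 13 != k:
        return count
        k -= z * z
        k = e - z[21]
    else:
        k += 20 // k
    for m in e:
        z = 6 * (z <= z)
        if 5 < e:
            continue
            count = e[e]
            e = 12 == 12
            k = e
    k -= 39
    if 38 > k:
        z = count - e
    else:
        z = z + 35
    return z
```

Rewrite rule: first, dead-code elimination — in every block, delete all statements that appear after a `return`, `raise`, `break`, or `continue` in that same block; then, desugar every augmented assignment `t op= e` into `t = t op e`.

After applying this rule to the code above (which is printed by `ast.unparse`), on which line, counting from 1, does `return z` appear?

16

Transformed code:
def calc(z, e, count, k):
    count = k * 22
    if 13 != k:
        return count
    else:
        k = k + 20 // k
    for m in e:
        z = 6 * (z <= z)
        if 5 < e:
            continue
    k = k - 39
    if 38 > k:
        z = count - e
    else:
        z = z + 35
    return z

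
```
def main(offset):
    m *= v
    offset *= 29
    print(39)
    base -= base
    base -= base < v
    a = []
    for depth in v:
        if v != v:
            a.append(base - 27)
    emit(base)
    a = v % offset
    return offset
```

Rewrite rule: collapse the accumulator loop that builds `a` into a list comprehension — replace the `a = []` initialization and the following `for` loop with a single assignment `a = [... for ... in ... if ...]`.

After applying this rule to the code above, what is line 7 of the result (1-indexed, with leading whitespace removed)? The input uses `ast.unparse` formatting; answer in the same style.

Transformed code:
def main(offset):
    m *= v
    offset *= 29
    print(39)
    base -= base
    base -= base < v
    a = [base - 27 for depth in v if v != v]
    emit(base)
    a = v % offset
    return offset

a = [base - 27 for depth in v if v != v]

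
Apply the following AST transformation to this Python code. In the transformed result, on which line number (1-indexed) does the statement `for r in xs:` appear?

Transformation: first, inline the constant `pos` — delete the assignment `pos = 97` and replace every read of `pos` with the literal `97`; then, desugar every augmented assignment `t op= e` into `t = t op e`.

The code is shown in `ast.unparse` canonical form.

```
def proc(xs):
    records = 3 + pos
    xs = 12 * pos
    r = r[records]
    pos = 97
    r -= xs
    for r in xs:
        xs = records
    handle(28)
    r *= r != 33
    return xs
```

6

Transformed code:
def proc(xs):
    records = 3 + 97
    xs = 12 * 97
    r = r[records]
    r = r - xs
    for r in xs:
        xs = records
    handle(28)
    r = r * (r != 33)
    return xs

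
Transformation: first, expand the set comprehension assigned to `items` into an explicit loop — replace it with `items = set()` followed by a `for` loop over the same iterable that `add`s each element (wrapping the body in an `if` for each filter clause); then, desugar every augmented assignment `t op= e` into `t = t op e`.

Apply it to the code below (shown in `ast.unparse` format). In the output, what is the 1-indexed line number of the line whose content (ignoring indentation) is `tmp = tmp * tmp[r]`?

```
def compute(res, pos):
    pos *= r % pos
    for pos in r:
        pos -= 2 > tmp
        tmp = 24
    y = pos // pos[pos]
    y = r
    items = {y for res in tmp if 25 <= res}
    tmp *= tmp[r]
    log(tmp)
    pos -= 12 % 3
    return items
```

12

Transformed code:
def compute(res, pos):
    pos = pos * (r % pos)
    for pos in r:
        pos = pos - (2 > tmp)
        tmp = 24
    y = pos // pos[pos]
    y = r
    items = set()
    for res in tmp:
        if 25 <= res:
            items.add(y)
    tmp = tmp * tmp[r]
    log(tmp)
    pos = pos - 12 % 3
    return items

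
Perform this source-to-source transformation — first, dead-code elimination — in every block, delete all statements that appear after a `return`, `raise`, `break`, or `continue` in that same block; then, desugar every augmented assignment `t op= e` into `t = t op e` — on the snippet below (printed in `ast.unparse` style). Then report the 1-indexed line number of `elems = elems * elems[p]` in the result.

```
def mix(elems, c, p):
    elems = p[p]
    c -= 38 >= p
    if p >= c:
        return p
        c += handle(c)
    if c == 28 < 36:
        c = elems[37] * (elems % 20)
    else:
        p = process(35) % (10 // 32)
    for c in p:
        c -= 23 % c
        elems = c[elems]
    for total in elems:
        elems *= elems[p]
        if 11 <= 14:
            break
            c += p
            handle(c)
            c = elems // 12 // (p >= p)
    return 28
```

14

Transformed code:
def mix(elems, c, p):
    elems = p[p]
    c = c - (38 >= p)
    if p >= c:
        return p
    if c == 28 < 36:
        c = elems[37] * (elems % 20)
    else:
        p = process(35) % (10 // 32)
    for c in p:
        c = c - 23 % c
        elems = c[elems]
    for total in elems:
        elems = elems * elems[p]
        if 11 <= 14:
            break
    return 28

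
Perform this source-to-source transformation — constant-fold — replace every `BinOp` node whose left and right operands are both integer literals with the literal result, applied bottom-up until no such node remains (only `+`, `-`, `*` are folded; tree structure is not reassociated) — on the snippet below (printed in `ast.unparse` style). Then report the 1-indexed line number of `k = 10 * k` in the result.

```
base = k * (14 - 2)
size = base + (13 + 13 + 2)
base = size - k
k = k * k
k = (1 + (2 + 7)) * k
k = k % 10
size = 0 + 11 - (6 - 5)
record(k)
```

Transformed code:
base = k * 12
size = base + 28
base = size - k
k = k * k
k = 10 * k
k = k % 10
size = 10
record(k)

5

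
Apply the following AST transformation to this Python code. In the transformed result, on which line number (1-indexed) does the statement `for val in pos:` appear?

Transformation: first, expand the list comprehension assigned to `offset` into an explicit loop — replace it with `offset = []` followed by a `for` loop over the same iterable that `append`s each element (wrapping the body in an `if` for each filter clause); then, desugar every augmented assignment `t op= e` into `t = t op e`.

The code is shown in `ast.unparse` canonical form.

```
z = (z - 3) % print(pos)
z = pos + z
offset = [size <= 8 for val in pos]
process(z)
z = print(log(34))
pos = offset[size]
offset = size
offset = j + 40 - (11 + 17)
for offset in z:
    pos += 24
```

Transformed code:
z = (z - 3) % print(pos)
z = pos + z
offset = []
for val in pos:
    offset.append(size <= 8)
process(z)
z = print(log(34))
pos = offset[size]
offset = size
offset = j + 40 - (11 + 17)
for offset in z:
    pos = pos + 24

4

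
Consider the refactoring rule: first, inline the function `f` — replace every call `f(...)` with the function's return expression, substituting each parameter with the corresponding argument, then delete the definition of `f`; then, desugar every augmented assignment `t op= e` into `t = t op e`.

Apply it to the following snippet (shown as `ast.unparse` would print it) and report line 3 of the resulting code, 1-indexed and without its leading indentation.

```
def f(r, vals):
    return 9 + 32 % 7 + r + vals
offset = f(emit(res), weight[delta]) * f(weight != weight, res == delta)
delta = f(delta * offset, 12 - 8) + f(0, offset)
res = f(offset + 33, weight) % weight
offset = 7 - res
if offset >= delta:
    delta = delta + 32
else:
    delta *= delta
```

res = (9 + 32 % 7 + (offset + 33) + weight) % weight

Transformed code:
offset = (9 + 32 % 7 + emit(res) + weight[delta]) * (9 + 32 % 7 + (weight != weight) + (res == delta))
delta = 9 + 32 % 7 + delta * offset + (12 - 8) + (9 + 32 % 7 + 0 + offset)
res = (9 + 32 % 7 + (offset + 33) + weight) % weight
offset = 7 - res
if offset >= delta:
    delta = delta + 32
else:
    delta = delta * delta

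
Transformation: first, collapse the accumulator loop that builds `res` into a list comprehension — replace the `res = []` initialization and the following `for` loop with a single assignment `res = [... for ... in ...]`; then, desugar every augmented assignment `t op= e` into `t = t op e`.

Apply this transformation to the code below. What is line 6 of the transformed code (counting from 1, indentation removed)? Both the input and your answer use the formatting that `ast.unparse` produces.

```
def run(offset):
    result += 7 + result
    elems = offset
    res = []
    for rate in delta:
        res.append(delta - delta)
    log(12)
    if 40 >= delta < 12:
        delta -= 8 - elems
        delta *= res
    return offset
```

Transformed code:
def run(offset):
    result = result + (7 + result)
    elems = offset
    res = [delta - delta for rate in delta]
    log(12)
    if 40 >= delta < 12:
        delta = delta - (8 - elems)
        delta = delta * res
    return offset

if 40 >= delta < 12:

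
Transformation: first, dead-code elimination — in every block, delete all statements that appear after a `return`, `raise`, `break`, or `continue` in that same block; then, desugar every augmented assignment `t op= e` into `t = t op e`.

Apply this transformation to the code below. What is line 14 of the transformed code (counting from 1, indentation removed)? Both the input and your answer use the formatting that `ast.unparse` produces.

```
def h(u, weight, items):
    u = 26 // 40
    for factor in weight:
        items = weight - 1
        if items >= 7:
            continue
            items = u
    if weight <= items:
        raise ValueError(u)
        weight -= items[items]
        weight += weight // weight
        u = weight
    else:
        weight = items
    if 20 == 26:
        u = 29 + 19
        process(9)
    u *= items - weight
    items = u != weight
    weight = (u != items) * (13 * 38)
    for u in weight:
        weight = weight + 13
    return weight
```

u = u * (items - weight)

Transformed code:
def h(u, weight, items):
    u = 26 // 40
    for factor in weight:
        items = weight - 1
        if items >= 7:
            continue
    if weight <= items:
        raise ValueError(u)
    else:
        weight = items
    if 20 == 26:
        u = 29 + 19
        process(9)
    u = u * (items - weight)
    items = u != weight
    weight = (u != items) * (13 * 38)
    for u in weight:
        weight = weight + 13
    return weight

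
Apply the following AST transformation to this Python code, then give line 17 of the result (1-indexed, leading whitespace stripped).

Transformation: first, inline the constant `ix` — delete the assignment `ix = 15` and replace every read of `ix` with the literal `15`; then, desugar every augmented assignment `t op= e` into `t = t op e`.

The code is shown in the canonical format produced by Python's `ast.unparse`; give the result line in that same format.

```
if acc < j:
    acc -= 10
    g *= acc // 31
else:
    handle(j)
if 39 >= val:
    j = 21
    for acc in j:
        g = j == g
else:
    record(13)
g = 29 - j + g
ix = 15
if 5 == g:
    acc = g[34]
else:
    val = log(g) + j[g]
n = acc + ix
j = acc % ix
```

Transformed code:
if acc < j:
    acc = acc - 10
    g = g * (acc // 31)
else:
    handle(j)
if 39 >= val:
    j = 21
    for acc in j:
        g = j == g
else:
    record(13)
g = 29 - j + g
if 5 == g:
    acc = g[34]
else:
    val = log(g) + j[g]
n = acc + 15
j = acc % 15

n = acc + 15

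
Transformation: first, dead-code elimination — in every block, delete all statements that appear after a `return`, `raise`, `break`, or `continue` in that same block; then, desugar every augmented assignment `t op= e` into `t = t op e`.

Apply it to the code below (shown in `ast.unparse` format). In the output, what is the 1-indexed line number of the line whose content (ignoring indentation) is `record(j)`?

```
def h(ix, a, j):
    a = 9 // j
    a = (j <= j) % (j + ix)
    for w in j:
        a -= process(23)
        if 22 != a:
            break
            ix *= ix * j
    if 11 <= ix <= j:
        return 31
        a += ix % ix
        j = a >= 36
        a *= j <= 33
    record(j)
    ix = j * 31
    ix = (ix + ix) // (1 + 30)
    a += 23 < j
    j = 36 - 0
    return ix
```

10

Transformed code:
def h(ix, a, j):
    a = 9 // j
    a = (j <= j) % (j + ix)
    for w in j:
        a = a - process(23)
        if 22 != a:
            break
    if 11 <= ix <= j:
        return 31
    record(j)
    ix = j * 31
    ix = (ix + ix) // (1 + 30)
    a = a + (23 < j)
    j = 36 - 0
    return ix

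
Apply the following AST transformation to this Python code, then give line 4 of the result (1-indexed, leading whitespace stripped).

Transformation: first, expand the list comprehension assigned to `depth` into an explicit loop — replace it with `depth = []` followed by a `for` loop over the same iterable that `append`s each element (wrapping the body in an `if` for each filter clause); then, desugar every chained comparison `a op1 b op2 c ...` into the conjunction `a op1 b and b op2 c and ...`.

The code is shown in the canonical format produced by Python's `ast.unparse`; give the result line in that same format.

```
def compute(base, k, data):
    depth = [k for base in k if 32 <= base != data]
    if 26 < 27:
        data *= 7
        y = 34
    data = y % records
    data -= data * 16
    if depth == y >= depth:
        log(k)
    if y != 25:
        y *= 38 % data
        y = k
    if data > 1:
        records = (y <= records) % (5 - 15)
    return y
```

Transformed code:
def compute(base, k, data):
    depth = []
    for base in k:
        if 32 <= base and base != data:
            depth.append(k)
    if 26 < 27:
        data *= 7
        y = 34
    data = y % records
    data -= data * 16
    if depth == y and y >= depth:
        log(k)
    if y != 25:
        y *= 38 % data
        y = k
    if data > 1:
        records = (y <= records) % (5 - 15)
    return y

if 32 <= base and base != data:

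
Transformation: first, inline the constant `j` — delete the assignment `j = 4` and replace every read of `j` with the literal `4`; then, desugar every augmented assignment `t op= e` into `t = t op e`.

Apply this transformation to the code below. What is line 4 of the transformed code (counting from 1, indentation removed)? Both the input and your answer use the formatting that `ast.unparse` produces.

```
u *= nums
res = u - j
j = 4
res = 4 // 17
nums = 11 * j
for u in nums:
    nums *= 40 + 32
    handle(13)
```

nums = 11 * 4

Transformed code:
u = u * nums
res = u - 4
res = 4 // 17
nums = 11 * 4
for u in nums:
    nums = nums * (40 + 32)
    handle(13)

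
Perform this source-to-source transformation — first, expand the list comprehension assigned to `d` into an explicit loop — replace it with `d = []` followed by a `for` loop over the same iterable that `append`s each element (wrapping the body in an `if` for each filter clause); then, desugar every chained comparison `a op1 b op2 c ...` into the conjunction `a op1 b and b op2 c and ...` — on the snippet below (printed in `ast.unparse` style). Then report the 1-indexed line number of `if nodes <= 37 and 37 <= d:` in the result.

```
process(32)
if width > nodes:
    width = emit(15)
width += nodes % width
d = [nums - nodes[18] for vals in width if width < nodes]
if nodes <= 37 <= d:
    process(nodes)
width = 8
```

Transformed code:
process(32)
if width > nodes:
    width = emit(15)
width += nodes % width
d = []
for vals in width:
    if width < nodes:
        d.append(nums - nodes[18])
if nodes <= 37 and 37 <= d:
    process(nodes)
width = 8

9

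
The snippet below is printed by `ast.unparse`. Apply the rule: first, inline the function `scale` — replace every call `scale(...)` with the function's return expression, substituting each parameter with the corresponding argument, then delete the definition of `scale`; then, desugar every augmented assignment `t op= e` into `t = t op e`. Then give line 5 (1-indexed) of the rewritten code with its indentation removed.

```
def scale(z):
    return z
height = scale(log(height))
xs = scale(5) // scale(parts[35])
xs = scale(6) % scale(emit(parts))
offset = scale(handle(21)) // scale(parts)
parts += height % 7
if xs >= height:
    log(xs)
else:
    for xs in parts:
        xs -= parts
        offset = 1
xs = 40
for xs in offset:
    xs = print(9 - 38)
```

Transformed code:
height = log(height)
xs = 5 // parts[35]
xs = 6 % emit(parts)
offset = handle(21) // parts
parts = parts + height % 7
if xs >= height:
    log(xs)
else:
    for xs in parts:
        xs = xs - parts
        offset = 1
xs = 40
for xs in offset:
    xs = print(9 - 38)

parts = parts + height % 7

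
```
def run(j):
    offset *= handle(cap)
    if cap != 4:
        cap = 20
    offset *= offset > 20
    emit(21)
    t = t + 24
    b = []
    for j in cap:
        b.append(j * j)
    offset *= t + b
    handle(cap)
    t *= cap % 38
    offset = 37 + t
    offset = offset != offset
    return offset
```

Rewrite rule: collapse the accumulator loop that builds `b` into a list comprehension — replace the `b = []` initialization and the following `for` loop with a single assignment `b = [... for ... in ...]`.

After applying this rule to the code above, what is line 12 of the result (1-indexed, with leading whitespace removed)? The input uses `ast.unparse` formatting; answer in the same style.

offset = 37 + t

Transformed code:
def run(j):
    offset *= handle(cap)
    if cap != 4:
        cap = 20
    offset *= offset > 20
    emit(21)
    t = t + 24
    b = [j * j for j in cap]
    offset *= t + b
    handle(cap)
    t *= cap % 38
    offset = 37 + t
    offset = offset != offset
    return offset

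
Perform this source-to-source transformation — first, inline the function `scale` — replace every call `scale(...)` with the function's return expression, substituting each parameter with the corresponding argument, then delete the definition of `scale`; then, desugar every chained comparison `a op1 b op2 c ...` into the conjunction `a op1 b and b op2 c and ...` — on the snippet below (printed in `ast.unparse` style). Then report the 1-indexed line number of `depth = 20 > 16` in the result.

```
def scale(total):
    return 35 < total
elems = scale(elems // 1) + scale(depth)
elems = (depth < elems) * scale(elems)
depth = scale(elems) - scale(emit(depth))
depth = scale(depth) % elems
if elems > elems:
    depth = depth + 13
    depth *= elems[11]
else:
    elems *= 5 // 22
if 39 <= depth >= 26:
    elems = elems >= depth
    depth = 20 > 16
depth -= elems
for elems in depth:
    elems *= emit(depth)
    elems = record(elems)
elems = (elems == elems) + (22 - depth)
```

12

Transformed code:
elems = (35 < elems // 1) + (35 < depth)
elems = (depth < elems) * (35 < elems)
depth = (35 < elems) - (35 < emit(depth))
depth = (35 < depth) % elems
if elems > elems:
    depth = depth + 13
    depth *= elems[11]
else:
    elems *= 5 // 22
if 39 <= depth and depth >= 26:
    elems = elems >= depth
    depth = 20 > 16
depth -= elems
for elems in depth:
    elems *= emit(depth)
    elems = record(elems)
elems = (elems == elems) + (22 - depth)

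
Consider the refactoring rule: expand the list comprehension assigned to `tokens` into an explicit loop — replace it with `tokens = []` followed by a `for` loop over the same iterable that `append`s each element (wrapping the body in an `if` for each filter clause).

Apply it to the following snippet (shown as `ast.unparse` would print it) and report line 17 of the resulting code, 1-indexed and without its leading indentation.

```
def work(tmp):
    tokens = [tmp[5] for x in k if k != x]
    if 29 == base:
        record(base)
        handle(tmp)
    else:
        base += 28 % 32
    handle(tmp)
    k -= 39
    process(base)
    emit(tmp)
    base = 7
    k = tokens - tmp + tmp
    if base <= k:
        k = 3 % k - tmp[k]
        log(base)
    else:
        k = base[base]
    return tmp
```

Transformed code:
def work(tmp):
    tokens = []
    for x in k:
        if k != x:
            tokens.append(tmp[5])
    if 29 == base:
        record(base)
        handle(tmp)
    else:
        base += 28 % 32
    handle(tmp)
    k -= 39
    process(base)
    emit(tmp)
    base = 7
    k = tokens - tmp + tmp
    if base <= k:
        k = 3 % k - tmp[k]
        log(base)
    else:
        k = base[base]
    return tmp

if base <= k: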